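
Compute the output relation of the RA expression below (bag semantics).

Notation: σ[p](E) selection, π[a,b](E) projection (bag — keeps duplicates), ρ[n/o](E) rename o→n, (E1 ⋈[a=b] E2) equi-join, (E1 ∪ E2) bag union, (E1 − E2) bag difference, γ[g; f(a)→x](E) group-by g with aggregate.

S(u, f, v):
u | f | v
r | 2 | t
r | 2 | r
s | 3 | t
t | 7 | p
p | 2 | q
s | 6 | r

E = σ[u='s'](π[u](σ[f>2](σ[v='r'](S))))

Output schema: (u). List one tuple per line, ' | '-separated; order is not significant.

Stepwise |·|:
  S → 6
  σ[v='r'](S) → 2
  σ[f>2](σ[v='r'](S)) → 1
  π[u](σ[f>2](σ[v='r'](S))) → 1
  σ[u='s'](π[u](σ[f>2](σ[v='r'](S)))) → 1

== RESULT ==
u
s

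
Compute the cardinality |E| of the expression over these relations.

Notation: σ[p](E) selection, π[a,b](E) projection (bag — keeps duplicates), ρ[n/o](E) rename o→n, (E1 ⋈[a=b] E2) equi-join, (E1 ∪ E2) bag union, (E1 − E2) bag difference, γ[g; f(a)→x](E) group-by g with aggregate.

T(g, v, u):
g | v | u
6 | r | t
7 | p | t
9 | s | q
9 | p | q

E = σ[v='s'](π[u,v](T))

Stepwise |·|:
  T → 4
  π[u,v](T) → 4
  σ[v='s'](π[u,v](T)) → 1

|E| = 1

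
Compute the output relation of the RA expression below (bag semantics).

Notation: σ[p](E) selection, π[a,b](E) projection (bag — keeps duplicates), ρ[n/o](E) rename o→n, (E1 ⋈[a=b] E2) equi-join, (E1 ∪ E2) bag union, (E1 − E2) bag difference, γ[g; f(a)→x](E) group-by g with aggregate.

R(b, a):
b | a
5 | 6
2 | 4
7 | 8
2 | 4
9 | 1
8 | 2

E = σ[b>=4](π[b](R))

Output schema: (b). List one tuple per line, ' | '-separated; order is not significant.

Subexpression sizes:
  R → 6
  π[b](R) → 6
  σ[b>=4](π[b](R)) → 4

== RESULT ==
b
5
7
8
9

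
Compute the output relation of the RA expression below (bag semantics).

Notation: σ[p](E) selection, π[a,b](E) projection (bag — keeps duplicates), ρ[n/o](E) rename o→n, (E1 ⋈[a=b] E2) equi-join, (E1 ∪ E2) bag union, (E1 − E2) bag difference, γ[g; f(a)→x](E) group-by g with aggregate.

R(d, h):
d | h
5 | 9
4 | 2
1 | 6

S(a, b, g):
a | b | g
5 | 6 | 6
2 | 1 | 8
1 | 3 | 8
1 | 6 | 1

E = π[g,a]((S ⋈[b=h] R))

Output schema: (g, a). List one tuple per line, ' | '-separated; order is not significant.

Row counts bottom-up:
  S → 4
  R → 3
  (S ⋈[b=h] R) → 2
  π[g,a]((S ⋈[b=h] R)) → 2

== RESULT ==
g | a
1 | 1
6 | 5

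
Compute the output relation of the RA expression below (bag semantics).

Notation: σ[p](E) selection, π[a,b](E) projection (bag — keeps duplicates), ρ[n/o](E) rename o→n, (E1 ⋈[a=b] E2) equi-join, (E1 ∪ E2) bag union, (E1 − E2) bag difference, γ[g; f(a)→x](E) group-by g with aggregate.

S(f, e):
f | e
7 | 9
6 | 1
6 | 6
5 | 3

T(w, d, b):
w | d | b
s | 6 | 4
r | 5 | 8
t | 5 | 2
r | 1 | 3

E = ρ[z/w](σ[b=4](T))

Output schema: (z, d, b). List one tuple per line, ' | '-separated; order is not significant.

Subexpression sizes:
  T → 4
  σ[b=4](T) → 1
  ρ[z/w](σ[b=4](T)) → 1

== RESULT ==
z | d | b
s | 6 | 4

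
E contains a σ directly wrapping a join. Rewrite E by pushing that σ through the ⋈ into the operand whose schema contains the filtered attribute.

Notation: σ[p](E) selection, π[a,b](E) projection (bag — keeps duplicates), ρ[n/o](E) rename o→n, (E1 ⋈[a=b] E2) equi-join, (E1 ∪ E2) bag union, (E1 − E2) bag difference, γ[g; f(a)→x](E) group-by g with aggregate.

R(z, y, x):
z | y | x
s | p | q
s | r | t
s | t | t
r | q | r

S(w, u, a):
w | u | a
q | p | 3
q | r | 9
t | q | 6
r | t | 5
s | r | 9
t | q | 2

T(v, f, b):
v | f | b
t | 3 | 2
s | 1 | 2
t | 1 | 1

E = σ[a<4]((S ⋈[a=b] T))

σ filters on a, owned by the left side.
E' = (σ[a<4](S) ⋈[a=b] T)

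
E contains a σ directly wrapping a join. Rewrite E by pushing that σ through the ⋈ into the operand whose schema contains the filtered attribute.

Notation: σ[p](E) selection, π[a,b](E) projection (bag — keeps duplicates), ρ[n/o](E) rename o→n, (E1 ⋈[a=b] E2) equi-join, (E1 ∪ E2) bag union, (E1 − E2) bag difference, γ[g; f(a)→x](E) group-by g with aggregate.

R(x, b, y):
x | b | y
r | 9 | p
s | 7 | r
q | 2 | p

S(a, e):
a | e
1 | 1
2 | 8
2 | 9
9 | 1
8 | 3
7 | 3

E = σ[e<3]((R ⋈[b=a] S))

σ filters on e, owned by the right side.
E' = (R ⋈[b=a] σ[e<3](S))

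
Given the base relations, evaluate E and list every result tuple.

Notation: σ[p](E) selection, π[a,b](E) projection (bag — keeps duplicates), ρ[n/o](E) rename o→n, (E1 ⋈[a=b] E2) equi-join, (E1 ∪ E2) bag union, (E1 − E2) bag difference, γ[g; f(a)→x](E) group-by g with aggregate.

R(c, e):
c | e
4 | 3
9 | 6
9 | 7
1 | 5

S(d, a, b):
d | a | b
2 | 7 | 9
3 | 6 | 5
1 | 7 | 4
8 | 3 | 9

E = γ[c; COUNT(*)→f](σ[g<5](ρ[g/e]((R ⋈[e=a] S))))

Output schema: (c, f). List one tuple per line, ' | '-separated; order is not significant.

Row counts bottom-up:
  R → 4
  S → 4
  (R ⋈[e=a] S) → 4
  ρ[g/e]((R ⋈[e=a] S)) → 4
  σ[g<5](ρ[g/e]((R ⋈[e=a] S))) → 1
  γ[c; COUNT(*)→f](σ[g<5](ρ[g/e]((R ⋈[e=a] S)))) → 1

== RESULT ==
c | f
4 | 1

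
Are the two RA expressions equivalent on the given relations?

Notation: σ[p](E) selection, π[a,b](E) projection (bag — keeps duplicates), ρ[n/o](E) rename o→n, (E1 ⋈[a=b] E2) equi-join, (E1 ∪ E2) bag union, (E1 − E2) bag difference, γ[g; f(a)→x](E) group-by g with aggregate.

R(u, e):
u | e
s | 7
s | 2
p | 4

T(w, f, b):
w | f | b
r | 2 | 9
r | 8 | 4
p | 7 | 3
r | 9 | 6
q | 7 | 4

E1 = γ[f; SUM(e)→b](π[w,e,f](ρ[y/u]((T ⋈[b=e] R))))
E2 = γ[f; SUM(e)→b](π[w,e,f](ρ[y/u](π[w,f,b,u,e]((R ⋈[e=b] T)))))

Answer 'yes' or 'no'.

E1 subexpression sizes:
  T → 5
  R → 3
  (T ⋈[b=e] R) → 2
  ρ[y/u]((T ⋈[b=e] R)) → 2
  π[w,e,f](ρ[y/u]((T ⋈[b=e] R))) → 2
  γ[f; SUM(e)→b](π[w,e,f](ρ[y/u]((T ⋈[b=e] R)))) → 2
E2 subexpression sizes:
  R → 3
  T → 5
  (R ⋈[e=b] T) → 2
  π[w,f,b,u,e]((R ⋈[e=b] T)) → 2
  ρ[y/u](π[w,f,b,u,e]((R ⋈[e=b] T))) → 2
  π[w,e,f](ρ[y/u](π[w,f,b,u,e]((R ⋈[e=b] T)))) → 2
  γ[f; SUM(e)→b](π[w,e,f](ρ[y/u](π[w,f,b,u,e]((R ⋈[e=b] T))))) → 2

E1 and E2 produce the same multiset:
f | b
7 | 4
8 | 4

yes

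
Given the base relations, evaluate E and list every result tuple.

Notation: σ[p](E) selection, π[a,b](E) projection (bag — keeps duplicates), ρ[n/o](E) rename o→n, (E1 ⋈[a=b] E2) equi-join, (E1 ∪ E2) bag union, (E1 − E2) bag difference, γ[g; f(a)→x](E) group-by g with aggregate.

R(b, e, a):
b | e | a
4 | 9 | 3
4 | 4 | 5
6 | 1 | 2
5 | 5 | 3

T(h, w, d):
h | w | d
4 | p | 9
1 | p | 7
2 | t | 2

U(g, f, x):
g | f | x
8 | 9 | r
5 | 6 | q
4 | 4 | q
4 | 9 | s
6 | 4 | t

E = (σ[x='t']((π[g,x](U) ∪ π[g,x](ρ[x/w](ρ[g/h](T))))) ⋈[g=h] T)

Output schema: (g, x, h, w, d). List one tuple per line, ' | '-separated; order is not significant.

Row counts bottom-up:
  U → 5
  π[g,x](U) → 5
  T → 3
  ρ[g/h](T) → 3
  ρ[x/w](ρ[g/h](T)) → 3
  π[g,x](ρ[x/w](ρ[g/h](T))) → 3
  (π[g,x](U) ∪ π[g,x](ρ[x/w](ρ[g/h](T)))) → 8
  σ[x='t']((π[g,x](U) ∪ π[g,x](ρ[x/w](ρ[g/h](T))))) → 2
  T → 3
  (σ[x='t']((π[g,x](U) ∪ π[g,x](ρ[x/w](ρ[g/h](T))))) ⋈[g=h] T) → 1

== RESULT ==
g | x | h | w | d
2 | t | 2 | t | 2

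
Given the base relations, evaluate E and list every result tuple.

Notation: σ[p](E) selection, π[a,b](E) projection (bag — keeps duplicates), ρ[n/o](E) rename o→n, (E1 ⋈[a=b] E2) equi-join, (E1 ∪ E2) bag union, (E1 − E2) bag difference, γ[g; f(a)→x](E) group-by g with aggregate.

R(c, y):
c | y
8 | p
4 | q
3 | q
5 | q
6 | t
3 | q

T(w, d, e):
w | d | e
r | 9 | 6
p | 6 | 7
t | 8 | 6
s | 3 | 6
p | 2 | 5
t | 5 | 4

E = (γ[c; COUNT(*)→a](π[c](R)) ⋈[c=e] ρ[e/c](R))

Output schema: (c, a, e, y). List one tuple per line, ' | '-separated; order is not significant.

Stepwise |·|:
  R → 6
  π[c](R) → 6
  γ[c; COUNT(*)→a](π[c](R)) → 5
  R → 6
  ρ[e/c](R) → 6
  (γ[c; COUNT(*)→a](π[c](R)) ⋈[c=e] ρ[e/c](R)) → 6

== RESULT ==
c | a | e | y
3 | 2 | 3 | q
3 | 2 | 3 | q
4 | 1 | 4 | q
5 | 1 | 5 | q
6 | 1 | 6 | t
8 | 1 | 8 | p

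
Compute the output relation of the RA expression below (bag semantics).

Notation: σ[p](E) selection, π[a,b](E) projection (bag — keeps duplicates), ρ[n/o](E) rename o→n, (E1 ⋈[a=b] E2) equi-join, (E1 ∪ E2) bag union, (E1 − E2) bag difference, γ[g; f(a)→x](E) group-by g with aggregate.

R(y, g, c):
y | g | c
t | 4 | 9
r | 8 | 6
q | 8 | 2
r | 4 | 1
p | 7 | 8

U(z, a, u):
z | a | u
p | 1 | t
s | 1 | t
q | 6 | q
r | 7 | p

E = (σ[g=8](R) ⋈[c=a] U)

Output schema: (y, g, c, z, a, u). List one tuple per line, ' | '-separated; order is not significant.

Subexpression sizes:
  R → 5
  σ[g=8](R) → 2
  U → 4
  (σ[g=8](R) ⋈[c=a] U) → 1

== RESULT ==
y | g | c | z | a | u
r | 8 | 6 | q | 6 | q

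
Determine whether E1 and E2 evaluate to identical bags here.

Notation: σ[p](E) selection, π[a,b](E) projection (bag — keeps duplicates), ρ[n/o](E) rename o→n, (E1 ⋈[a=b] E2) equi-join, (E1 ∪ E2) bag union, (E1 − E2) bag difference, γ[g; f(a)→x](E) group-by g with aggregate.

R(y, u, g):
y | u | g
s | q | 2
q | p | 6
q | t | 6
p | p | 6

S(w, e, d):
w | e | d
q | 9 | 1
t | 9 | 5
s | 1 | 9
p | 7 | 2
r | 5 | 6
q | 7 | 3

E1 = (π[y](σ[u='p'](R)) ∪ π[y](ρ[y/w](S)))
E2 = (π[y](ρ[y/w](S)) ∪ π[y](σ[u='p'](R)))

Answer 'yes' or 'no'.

E1 stepwise |·|:
  R → 4
  σ[u='p'](R) → 2
  π[y](σ[u='p'](R)) → 2
  S → 6
  ρ[y/w](S) → 6
  π[y](ρ[y/w](S)) → 6
  (π[y](σ[u='p'](R)) ∪ π[y](ρ[y/w](S))) → 8
E2 stepwise |·|:
  S → 6
  ρ[y/w](S) → 6
  π[y](ρ[y/w](S)) → 6
  R → 4
  σ[u='p'](R) → 2
  π[y](σ[u='p'](R)) → 2
  (π[y](ρ[y/w](S)) ∪ π[y](σ[u='p'](R))) → 8

E1 and E2 produce the same multiset:
y
p
p
q
q
q
r
s
t

yes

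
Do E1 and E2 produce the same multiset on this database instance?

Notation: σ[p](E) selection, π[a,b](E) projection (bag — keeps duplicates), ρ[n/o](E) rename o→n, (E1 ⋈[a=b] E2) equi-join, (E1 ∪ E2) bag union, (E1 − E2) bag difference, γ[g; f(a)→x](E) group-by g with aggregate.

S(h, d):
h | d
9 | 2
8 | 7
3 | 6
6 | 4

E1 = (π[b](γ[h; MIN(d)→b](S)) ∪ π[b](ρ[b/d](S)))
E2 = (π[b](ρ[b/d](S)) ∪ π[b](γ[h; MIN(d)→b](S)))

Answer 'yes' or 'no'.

E1 subexpression sizes:
  S → 4
  γ[h; MIN(d)→b](S) → 4
  π[b](γ[h; MIN(d)→b](S)) → 4
  S → 4
  ρ[b/d](S) → 4
  π[b](ρ[b/d](S)) → 4
  (π[b](γ[h; MIN(d)→b](S)) ∪ π[b](ρ[b/d](S))) → 8
E2 subexpression sizes:
  S → 4
  ρ[b/d](S) → 4
  π[b](ρ[b/d](S)) → 4
  S → 4
  γ[h; MIN(d)→b](S) → 4
  π[b](γ[h; MIN(d)→b](S)) → 4
  (π[b](ρ[b/d](S)) ∪ π[b](γ[h; MIN(d)→b](S))) → 8

E1 and E2 produce the same multiset:
b
2
2
4
4
6
6
7
7

yes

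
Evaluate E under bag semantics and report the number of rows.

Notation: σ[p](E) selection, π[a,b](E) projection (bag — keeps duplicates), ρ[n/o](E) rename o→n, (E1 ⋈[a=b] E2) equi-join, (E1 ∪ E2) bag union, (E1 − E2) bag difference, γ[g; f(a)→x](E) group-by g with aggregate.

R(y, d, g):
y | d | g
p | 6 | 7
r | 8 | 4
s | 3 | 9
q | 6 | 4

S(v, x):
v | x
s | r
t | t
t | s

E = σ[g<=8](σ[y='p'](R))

Per-node cardinality:
  R → 4
  σ[y='p'](R) → 1
  σ[g<=8](σ[y='p'](R)) → 1

|E| = 1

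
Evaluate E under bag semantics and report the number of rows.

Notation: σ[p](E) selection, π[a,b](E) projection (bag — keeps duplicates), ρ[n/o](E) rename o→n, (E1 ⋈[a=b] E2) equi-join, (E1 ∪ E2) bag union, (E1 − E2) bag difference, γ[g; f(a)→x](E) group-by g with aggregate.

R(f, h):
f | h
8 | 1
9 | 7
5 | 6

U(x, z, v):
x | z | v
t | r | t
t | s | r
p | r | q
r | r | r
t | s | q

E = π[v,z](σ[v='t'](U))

Stepwise |·|:
  U → 5
  σ[v='t'](U) → 1
  π[v,z](σ[v='t'](U)) → 1

|E| = 1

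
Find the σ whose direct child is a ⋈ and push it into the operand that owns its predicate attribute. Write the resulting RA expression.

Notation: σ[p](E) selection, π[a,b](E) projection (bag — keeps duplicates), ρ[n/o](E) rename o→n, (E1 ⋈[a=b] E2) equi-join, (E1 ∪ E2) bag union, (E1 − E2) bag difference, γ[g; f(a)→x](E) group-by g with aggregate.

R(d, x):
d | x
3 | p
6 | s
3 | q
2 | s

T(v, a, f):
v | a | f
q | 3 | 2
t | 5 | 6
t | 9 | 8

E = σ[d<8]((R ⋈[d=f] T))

σ filters on d, owned by the left side.
E' = (σ[d<8](R) ⋈[d=f] T)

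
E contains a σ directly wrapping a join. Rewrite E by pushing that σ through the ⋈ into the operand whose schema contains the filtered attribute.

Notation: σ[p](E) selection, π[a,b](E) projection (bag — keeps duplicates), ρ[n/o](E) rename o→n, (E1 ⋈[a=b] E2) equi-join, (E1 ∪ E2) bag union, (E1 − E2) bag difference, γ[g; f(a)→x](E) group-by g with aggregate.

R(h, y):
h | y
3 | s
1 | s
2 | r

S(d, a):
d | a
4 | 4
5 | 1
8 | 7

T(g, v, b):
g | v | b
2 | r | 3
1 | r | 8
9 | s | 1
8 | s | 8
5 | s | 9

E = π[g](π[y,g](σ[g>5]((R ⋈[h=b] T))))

σ filters on g, owned by the right side.
E' = π[g](π[y,g]((R ⋈[h=b] σ[g>5](T))))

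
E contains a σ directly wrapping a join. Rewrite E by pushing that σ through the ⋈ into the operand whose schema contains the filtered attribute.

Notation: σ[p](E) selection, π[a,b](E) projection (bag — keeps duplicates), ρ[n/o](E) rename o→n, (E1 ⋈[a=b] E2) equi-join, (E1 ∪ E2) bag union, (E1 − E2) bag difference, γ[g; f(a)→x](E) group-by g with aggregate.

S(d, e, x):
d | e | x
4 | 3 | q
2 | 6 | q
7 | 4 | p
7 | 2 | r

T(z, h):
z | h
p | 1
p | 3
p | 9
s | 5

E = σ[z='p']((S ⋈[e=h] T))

σ filters on z, owned by the right side.
E' = (S ⋈[e=h] σ[z='p'](T))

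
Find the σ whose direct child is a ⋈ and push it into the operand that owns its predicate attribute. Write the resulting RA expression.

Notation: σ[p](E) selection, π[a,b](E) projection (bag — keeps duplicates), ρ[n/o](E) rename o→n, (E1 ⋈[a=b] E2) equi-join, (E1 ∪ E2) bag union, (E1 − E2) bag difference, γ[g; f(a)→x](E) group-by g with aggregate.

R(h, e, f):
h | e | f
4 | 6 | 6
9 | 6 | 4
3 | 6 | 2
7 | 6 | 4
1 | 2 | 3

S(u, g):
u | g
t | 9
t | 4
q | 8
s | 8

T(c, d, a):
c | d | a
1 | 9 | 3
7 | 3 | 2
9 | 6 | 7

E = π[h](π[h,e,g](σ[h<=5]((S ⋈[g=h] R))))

σ filters on h, owned by the right side.
E' = π[h](π[h,e,g]((S ⋈[g=h] σ[h<=5](R))))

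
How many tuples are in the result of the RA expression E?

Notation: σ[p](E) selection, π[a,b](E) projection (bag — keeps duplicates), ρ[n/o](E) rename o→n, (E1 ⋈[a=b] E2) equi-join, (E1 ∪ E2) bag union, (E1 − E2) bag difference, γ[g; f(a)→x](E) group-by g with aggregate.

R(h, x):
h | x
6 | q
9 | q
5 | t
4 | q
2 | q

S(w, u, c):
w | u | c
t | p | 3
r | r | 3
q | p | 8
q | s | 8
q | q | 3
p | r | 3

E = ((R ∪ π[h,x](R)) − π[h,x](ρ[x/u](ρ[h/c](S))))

Stepwise |·|:
  R → 5
  R → 5
  π[h,x](R) → 5
  (R ∪ π[h,x](R)) → 10
  S → 6
  ρ[h/c](S) → 6
  ρ[x/u](ρ[h/c](S)) → 6
  π[h,x](ρ[x/u](ρ[h/c](S))) → 6
  ((R ∪ π[h,x](R)) − π[h,x](ρ[x/u](ρ[h/c](S)))) → 10

|E| = 10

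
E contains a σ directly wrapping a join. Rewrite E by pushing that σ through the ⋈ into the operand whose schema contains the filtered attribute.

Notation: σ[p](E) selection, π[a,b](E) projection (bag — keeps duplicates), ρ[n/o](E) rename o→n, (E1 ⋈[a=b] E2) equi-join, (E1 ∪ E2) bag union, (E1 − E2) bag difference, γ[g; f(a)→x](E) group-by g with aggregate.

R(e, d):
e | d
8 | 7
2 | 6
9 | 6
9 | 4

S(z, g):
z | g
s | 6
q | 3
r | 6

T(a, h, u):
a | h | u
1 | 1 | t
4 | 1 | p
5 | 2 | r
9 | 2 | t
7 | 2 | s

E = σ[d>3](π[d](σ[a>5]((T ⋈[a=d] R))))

σ filters on a, owned by the left side.
E' = σ[d>3](π[d]((σ[a>5](T) ⋈[a=d] R)))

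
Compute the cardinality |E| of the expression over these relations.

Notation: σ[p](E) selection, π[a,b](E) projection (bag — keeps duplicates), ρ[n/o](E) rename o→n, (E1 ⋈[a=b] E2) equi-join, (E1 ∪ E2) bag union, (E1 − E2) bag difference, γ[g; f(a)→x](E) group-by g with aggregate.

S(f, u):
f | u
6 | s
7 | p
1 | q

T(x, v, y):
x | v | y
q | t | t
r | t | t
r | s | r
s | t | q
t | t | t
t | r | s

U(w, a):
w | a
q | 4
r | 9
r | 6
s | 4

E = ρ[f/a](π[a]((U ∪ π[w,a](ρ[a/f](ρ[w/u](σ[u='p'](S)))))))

Stepwise |·|:
  U → 4
  S → 3
  σ[u='p'](S) → 1
  ρ[w/u](σ[u='p'](S)) → 1
  ρ[a/f](ρ[w/u](σ[u='p'](S))) → 1
  π[w,a](ρ[a/f](ρ[w/u](σ[u='p'](S)))) → 1
  (U ∪ π[w,a](ρ[a/f](ρ[w/u](σ[u='p'](S))))) → 5
  π[a]((U ∪ π[w,a](ρ[a/f](ρ[w/u](σ[u='p'](S)))))) → 5
  ρ[f/a](π[a]((U ∪ π[w,a](ρ[a/f](ρ[w/u](σ[u='p'](S))))))) → 5

|E| = 5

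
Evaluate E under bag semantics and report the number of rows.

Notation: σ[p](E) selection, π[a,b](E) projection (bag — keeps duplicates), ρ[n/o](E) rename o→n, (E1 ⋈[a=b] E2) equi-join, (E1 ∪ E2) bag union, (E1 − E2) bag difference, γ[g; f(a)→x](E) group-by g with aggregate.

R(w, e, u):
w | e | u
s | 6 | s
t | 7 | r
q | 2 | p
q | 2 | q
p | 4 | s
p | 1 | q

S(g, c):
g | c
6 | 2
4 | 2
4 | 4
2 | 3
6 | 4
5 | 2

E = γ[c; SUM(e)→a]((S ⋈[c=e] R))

Stepwise |·|:
  S → 6
  R → 6
  (S ⋈[c=e] R) → 8
  γ[c; SUM(e)→a]((S ⋈[c=e] R)) → 2

|E| = 2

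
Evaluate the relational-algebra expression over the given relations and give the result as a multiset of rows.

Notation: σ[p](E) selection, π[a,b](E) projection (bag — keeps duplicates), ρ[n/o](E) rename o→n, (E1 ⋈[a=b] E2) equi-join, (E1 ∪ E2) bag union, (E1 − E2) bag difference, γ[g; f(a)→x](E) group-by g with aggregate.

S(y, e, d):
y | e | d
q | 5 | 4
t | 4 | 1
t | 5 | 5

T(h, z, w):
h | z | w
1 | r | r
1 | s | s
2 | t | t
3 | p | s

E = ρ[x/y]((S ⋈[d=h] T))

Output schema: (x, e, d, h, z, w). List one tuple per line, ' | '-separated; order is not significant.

Stepwise |·|:
  S → 3
  T → 4
  (S ⋈[d=h] T) → 2
  ρ[x/y]((S ⋈[d=h] T)) → 2

== RESULT ==
x | e | d | h | z | w
t | 4 | 1 | 1 | r | r
t | 4 | 1 | 1 | s | s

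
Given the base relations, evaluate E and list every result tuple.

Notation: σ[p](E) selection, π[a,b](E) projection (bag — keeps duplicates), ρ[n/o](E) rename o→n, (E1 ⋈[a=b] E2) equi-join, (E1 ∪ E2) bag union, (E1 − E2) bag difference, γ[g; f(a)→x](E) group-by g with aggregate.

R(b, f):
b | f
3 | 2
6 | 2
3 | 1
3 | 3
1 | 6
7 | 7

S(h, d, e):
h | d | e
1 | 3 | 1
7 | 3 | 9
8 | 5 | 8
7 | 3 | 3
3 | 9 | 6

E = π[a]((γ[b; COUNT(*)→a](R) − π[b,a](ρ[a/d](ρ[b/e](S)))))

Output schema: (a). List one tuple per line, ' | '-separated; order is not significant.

Row counts bottom-up:
  R → 6
  γ[b; COUNT(*)→a](R) → 4
  S → 5
  ρ[b/e](S) → 5
  ρ[a/d](ρ[b/e](S)) → 5
  π[b,a](ρ[a/d](ρ[b/e](S))) → 5
  (γ[b; COUNT(*)→a](R) − π[b,a](ρ[a/d](ρ[b/e](S)))) → 3
  π[a]((γ[b; COUNT(*)→a](R) − π[b,a](ρ[a/d](ρ[b/e](S))))) → 3

== RESULT ==
a
1
1
1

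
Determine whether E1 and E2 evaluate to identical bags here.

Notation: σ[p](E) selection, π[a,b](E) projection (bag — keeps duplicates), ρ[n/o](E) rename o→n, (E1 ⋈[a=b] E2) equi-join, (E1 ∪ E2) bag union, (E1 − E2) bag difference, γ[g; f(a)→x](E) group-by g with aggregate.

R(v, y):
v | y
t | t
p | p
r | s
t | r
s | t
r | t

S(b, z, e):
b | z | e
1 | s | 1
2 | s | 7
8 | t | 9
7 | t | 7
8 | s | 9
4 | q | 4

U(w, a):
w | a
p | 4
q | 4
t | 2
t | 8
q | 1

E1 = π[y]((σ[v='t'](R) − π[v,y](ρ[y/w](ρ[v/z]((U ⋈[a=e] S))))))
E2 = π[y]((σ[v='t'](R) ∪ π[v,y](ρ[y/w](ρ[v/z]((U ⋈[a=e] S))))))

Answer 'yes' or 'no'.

E1 per-node cardinality:
  R → 6
  σ[v='t'](R) → 2
  U → 5
  S → 6
  (U ⋈[a=e] S) → 3
  ρ[v/z]((U ⋈[a=e] S)) → 3
  ρ[y/w](ρ[v/z]((U ⋈[a=e] S))) → 3
  π[v,y](ρ[y/w](ρ[v/z]((U ⋈[a=e] S)))) → 3
  (σ[v='t'](R) − π[v,y](ρ[y/w](ρ[v/z]((U ⋈[a=e] S))))) → 2
  π[y]((σ[v='t'](R) − π[v,y](ρ[y/w](ρ[v/z]((U ⋈[a=e] S)))))) → 2
E2 per-node cardinality:
  R → 6
  σ[v='t'](R) → 2
  U → 5
  S → 6
  (U ⋈[a=e] S) → 3
  ρ[v/z]((U ⋈[a=e] S)) → 3
  ρ[y/w](ρ[v/z]((U ⋈[a=e] S))) → 3
  π[v,y](ρ[y/w](ρ[v/z]((U ⋈[a=e] S)))) → 3
  (σ[v='t'](R) ∪ π[v,y](ρ[y/w](ρ[v/z]((U ⋈[a=e] S))))) → 5
  π[y]((σ[v='t'](R) ∪ π[v,y](ρ[y/w](ρ[v/z]((U ⋈[a=e] S)))))) → 5

E1 result:
y
r
t
E2 result:
y
p
q
q
r
t
Witness: ('q',) appears 0× in E1 but 2× in E2.

no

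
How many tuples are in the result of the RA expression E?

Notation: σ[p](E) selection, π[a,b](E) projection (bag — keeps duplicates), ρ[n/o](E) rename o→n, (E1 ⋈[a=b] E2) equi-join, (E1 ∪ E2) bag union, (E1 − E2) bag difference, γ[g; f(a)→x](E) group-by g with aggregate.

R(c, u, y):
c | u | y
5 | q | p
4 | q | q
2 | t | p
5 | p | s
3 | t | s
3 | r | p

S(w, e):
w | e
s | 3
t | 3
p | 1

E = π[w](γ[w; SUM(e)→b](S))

Subexpression sizes:
  S → 3
  γ[w; SUM(e)→b](S) → 3
  π[w](γ[w; SUM(e)→b](S)) → 3

|E| = 3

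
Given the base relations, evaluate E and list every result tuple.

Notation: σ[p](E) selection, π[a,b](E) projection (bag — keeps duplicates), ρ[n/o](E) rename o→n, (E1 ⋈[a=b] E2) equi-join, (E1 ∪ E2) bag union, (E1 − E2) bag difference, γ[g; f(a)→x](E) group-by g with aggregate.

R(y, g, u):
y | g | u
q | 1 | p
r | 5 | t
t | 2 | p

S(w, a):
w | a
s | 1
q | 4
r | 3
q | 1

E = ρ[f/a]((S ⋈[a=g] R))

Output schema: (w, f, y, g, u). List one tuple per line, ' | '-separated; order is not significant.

Stepwise |·|:
  S → 4
  R → 3
  (S ⋈[a=g] R) → 2
  ρ[f/a]((S ⋈[a=g] R)) → 2

== RESULT ==
w | f | y | g | u
q | 1 | q | 1 | p
s | 1 | q | 1 | p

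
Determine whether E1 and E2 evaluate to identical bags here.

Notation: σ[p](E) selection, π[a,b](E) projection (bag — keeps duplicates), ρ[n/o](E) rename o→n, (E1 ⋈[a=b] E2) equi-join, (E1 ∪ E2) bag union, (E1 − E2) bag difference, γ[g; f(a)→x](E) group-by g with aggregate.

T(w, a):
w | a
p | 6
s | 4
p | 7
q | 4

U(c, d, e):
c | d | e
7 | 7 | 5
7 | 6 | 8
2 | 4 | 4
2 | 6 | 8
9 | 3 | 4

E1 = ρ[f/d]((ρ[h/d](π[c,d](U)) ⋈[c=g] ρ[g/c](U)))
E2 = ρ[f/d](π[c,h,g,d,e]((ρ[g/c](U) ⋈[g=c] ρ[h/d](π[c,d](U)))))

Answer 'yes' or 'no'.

E1 subexpression sizes:
  U → 5
  π[c,d](U) → 5
  ρ[h/d](π[c,d](U)) → 5
  U → 5
  ρ[g/c](U) → 5
  (ρ[h/d](π[c,d](U)) ⋈[c=g] ρ[g/c](U)) → 9
  ρ[f/d]((ρ[h/d](π[c,d](U)) ⋈[c=g] ρ[g/c](U))) → 9
E2 subexpression sizes:
  U → 5
  ρ[g/c](U) → 5
  U → 5
  π[c,d](U) → 5
  ρ[h/d](π[c,d](U)) → 5
  (ρ[g/c](U) ⋈[g=c] ρ[h/d](π[c,d](U))) → 9
  π[c,h,g,d,e]((ρ[g/c](U) ⋈[g=c] ρ[h/d](π[c,d](U)))) → 9
  ρ[f/d](π[c,h,g,d,e]((ρ[g/c](U) ⋈[g=c] ρ[h/d](π[c,d](U))))) → 9

E1 and E2 produce the same multiset:
c | h | g | f | e
2 | 4 | 2 | 4 | 4
2 | 4 | 2 | 6 | 8
2 | 6 | 2 | 4 | 4
2 | 6 | 2 | 6 | 8
7 | 6 | 7 | 6 | 8
7 | 6 | 7 | 7 | 5
7 | 7 | 7 | 6 | 8
7 | 7 | 7 | 7 | 5
9 | 3 | 9 | 3 | 4

yes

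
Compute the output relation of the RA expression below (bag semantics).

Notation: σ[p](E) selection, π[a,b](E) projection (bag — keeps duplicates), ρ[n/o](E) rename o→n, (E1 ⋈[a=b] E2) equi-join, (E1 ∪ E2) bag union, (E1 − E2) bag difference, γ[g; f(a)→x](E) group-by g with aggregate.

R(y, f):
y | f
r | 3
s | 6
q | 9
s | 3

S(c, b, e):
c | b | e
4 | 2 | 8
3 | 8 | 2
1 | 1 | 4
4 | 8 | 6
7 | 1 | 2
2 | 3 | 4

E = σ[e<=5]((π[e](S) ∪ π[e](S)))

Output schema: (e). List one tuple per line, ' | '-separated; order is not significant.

Per-node cardinality:
  S → 6
  π[e](S) → 6
  S → 6
  π[e](S) → 6
  (π[e](S) ∪ π[e](S)) → 12
  σ[e<=5]((π[e](S) ∪ π[e](S))) → 8

== RESULT ==
e
2
2
2
2
4
4
4
4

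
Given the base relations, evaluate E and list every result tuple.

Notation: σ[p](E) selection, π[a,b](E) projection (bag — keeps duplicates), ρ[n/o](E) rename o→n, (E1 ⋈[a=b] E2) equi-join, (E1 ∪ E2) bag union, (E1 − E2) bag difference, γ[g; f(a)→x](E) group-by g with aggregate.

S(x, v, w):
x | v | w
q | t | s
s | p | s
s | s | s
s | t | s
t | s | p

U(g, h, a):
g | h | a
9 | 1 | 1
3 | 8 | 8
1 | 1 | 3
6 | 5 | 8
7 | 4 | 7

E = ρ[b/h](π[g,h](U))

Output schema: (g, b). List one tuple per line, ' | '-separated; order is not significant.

Subexpression sizes:
  U → 5
  π[g,h](U) → 5
  ρ[b/h](π[g,h](U)) → 5

== RESULT ==
g | b
1 | 1
3 | 8
6 | 5
7 | 4
9 | 1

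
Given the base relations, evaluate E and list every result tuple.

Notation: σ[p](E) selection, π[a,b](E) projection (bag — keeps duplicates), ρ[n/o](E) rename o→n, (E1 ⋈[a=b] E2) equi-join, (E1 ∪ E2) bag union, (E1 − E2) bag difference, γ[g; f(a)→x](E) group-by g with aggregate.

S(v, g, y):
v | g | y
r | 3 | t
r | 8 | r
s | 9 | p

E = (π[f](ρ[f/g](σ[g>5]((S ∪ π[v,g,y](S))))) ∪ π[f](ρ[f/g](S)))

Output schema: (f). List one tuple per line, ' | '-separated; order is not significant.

Row counts bottom-up:
  S → 3
  S → 3
  π[v,g,y](S) → 3
  (S ∪ π[v,g,y](S)) → 6
  σ[g>5]((S ∪ π[v,g,y](S))) → 4
  ρ[f/g](σ[g>5]((S ∪ π[v,g,y](S)))) → 4
  π[f](ρ[f/g](σ[g>5]((S ∪ π[v,g,y](S))))) → 4
  S → 3
  ρ[f/g](S) → 3
  π[f](ρ[f/g](S)) → 3
  (π[f](ρ[f/g](σ[g>5]((S ∪ π[v,g,y](S))))) ∪ π[f](ρ[f/g](S))) → 7

== RESULT ==
f
3
8
8
8
9
9
9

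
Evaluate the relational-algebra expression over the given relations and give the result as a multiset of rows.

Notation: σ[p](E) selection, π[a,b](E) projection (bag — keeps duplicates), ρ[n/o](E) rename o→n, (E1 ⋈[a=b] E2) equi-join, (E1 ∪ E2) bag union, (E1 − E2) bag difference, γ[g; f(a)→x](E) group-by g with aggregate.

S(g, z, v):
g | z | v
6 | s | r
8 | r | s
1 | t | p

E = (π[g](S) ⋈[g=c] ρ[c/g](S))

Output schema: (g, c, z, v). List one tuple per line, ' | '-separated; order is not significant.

Row counts bottom-up:
  S → 3
  π[g](S) → 3
  S → 3
  ρ[c/g](S) → 3
  (π[g](S) ⋈[g=c] ρ[c/g](S)) → 3

== RESULT ==
g | c | z | v
1 | 1 | t | p
6 | 6 | s | r
8 | 8 | r | s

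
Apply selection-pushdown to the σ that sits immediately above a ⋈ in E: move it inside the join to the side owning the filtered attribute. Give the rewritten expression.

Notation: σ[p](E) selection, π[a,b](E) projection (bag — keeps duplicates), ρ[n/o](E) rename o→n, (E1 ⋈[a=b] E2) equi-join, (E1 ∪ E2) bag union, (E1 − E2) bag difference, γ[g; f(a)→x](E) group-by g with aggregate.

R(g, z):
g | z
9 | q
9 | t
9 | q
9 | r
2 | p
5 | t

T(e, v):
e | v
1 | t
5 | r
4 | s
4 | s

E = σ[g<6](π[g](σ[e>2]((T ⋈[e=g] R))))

σ filters on e, owned by the left side.
E' = σ[g<6](π[g]((σ[e>2](T) ⋈[e=g] R)))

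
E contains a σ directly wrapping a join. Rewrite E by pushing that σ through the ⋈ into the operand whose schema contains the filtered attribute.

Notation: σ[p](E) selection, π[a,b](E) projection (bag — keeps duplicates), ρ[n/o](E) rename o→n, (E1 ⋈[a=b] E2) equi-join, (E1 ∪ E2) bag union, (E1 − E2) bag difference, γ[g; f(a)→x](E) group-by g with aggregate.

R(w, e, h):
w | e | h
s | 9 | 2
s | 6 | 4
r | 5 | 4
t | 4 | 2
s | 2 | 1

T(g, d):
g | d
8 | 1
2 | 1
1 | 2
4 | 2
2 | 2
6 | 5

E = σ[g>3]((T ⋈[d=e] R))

σ filters on g, owned by the left side.
E' = (σ[g>3](T) ⋈[d=e] R)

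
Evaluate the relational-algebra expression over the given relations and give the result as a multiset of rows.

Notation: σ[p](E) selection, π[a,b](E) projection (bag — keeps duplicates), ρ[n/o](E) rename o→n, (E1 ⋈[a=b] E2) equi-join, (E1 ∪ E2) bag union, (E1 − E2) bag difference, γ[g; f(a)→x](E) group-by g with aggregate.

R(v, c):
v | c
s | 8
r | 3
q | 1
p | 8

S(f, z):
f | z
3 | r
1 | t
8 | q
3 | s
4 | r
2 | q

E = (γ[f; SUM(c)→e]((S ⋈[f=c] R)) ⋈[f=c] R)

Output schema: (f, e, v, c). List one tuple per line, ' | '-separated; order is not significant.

Row counts bottom-up:
  S → 6
  R → 4
  (S ⋈[f=c] R) → 5
  γ[f; SUM(c)→e]((S ⋈[f=c] R)) → 3
  R → 4
  (γ[f; SUM(c)→e]((S ⋈[f=c] R)) ⋈[f=c] R) → 4

== RESULT ==
f | e | v | c
1 | 1 | q | 1
3 | 6 | r | 3
8 | 16 | p | 8
8 | 16 | s | 8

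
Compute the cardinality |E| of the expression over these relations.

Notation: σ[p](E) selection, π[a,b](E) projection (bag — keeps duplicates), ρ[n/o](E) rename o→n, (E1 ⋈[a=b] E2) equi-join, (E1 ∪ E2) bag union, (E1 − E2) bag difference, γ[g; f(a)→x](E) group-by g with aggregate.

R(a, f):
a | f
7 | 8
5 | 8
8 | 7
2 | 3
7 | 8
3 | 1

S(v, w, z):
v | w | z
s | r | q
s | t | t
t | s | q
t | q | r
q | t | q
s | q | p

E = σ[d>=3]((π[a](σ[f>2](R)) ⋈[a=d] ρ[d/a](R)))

Per-node cardinality:
  R → 6
  σ[f>2](R) → 5
  π[a](σ[f>2](R)) → 5
  R → 6
  ρ[d/a](R) → 6
  (π[a](σ[f>2](R)) ⋈[a=d] ρ[d/a](R)) → 7
  σ[d>=3]((π[a](σ[f>2](R)) ⋈[a=d] ρ[d/a](R))) → 6

|E| = 6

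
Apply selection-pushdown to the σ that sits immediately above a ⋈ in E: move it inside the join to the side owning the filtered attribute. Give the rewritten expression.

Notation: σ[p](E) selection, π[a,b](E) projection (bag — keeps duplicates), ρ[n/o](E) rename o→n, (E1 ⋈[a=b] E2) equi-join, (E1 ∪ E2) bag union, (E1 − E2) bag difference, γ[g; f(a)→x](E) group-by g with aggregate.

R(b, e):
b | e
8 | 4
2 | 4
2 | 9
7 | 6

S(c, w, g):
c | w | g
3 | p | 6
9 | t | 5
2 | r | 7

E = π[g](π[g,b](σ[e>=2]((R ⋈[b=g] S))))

σ filters on e, owned by the left side.
E' = π[g](π[g,b]((σ[e>=2](R) ⋈[b=g] S)))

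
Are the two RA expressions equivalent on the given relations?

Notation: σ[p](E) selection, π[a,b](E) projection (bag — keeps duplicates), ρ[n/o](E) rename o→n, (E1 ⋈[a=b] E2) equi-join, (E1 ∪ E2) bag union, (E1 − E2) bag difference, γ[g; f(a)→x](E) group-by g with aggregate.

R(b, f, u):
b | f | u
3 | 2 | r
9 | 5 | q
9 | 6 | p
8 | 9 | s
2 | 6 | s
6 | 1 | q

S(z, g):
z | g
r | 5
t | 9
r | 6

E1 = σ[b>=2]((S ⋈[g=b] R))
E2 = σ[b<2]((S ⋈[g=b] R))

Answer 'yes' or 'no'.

E1 subexpression sizes:
  S → 3
  R → 6
  (S ⋈[g=b] R) → 3
  σ[b>=2]((S ⋈[g=b] R)) → 3
E2 subexpression sizes:
  S → 3
  R → 6
  (S ⋈[g=b] R) → 3
  σ[b<2]((S ⋈[g=b] R)) → 0

E1 result:
z | g | b | f | u
r | 6 | 6 | 1 | q
t | 9 | 9 | 5 | q
t | 9 | 9 | 6 | p
E2 result:
z | g | b | f | u
(0 rows)
Witness: ('t', 9, 9, 5, 'q') appears 1× in E1 but 0× in E2.

no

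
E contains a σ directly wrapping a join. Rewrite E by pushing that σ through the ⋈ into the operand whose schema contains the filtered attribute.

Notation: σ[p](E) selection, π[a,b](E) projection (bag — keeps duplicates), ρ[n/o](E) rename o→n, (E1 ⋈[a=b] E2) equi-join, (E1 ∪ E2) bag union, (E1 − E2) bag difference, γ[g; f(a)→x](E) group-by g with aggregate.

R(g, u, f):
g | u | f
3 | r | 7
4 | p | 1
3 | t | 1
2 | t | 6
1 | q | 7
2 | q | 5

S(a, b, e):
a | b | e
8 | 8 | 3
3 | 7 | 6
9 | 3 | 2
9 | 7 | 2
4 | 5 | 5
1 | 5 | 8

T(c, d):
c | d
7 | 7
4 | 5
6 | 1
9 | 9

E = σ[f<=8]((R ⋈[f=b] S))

σ filters on f, owned by the left side.
E' = (σ[f<=8](R) ⋈[f=b] S)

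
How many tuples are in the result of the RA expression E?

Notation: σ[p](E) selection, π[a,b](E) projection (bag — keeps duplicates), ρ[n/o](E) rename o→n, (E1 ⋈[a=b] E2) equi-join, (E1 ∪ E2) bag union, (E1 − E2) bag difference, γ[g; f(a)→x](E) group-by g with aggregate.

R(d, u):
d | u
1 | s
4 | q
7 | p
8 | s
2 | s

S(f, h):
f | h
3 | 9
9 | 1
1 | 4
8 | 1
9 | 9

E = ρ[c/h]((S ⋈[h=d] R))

Row counts bottom-up:
  S → 5
  R → 5
  (S ⋈[h=d] R) → 3
  ρ[c/h]((S ⋈[h=d] R)) → 3

|E| = 3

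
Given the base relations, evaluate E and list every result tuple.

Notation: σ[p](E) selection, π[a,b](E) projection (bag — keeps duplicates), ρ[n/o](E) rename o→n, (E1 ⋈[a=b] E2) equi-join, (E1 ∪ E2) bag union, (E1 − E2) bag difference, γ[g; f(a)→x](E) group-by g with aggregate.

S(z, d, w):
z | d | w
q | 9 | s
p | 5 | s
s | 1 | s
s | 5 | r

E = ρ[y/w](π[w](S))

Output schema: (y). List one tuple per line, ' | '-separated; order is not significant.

Stepwise |·|:
  S → 4
  π[w](S) → 4
  ρ[y/w](π[w](S)) → 4

== RESULT ==
y
r
s
s
s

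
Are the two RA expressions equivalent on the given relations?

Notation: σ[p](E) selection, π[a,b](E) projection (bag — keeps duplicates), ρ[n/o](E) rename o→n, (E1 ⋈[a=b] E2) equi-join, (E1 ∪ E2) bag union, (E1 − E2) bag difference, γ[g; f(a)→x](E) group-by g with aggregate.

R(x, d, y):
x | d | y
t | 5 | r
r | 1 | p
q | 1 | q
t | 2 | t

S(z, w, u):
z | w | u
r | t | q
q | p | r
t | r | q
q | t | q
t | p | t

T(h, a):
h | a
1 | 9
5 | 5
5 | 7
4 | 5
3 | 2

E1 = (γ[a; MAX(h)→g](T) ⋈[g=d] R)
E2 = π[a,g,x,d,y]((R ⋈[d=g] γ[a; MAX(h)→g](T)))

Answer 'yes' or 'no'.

E1 row counts bottom-up:
  T → 5
  γ[a; MAX(h)→g](T) → 4
  R → 4
  (γ[a; MAX(h)→g](T) ⋈[g=d] R) → 4
E2 row counts bottom-up:
  R → 4
  T → 5
  γ[a; MAX(h)→g](T) → 4
  (R ⋈[d=g] γ[a; MAX(h)→g](T)) → 4
  π[a,g,x,d,y]((R ⋈[d=g] γ[a; MAX(h)→g](T))) → 4

E1 and E2 produce the same multiset:
a | g | x | d | y
5 | 5 | t | 5 | r
7 | 5 | t | 5 | r
9 | 1 | q | 1 | q
9 | 1 | r | 1 | p

yes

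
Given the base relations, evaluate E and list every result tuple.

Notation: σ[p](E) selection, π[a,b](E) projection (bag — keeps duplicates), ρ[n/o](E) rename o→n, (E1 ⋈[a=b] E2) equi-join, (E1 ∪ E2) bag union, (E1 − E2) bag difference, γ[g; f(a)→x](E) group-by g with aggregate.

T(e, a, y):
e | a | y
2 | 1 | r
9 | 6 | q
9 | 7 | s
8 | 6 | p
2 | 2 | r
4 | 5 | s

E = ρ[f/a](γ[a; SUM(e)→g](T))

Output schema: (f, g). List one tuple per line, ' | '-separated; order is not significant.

Row counts bottom-up:
  T → 6
  γ[a; SUM(e)→g](T) → 5
  ρ[f/a](γ[a; SUM(e)→g](T)) → 5

== RESULT ==
f | g
1 | 2
2 | 2
5 | 4
6 | 17
7 | 9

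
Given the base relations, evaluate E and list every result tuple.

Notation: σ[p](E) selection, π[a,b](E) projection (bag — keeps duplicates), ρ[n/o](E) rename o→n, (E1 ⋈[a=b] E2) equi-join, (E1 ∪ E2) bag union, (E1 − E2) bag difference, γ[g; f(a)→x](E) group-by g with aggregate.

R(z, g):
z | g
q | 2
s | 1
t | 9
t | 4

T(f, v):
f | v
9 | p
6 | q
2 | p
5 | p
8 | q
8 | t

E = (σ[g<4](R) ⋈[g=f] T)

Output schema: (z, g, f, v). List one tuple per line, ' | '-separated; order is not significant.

Per-node cardinality:
  R → 4
  σ[g<4](R) → 2
  T → 6
  (σ[g<4](R) ⋈[g=f] T) → 1

== RESULT ==
z | g | f | v
q | 2 | 2 | p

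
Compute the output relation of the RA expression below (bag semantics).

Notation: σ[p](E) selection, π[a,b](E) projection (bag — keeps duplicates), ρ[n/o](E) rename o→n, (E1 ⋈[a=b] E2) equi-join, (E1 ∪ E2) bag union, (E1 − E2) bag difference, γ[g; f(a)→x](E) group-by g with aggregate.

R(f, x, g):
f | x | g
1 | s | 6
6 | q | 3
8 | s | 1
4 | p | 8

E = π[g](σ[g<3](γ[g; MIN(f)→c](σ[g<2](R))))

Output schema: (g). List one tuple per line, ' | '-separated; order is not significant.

Per-node cardinality:
  R → 4
  σ[g<2](R) → 1
  γ[g; MIN(f)→c](σ[g<2](R)) → 1
  σ[g<3](γ[g; MIN(f)→c](σ[g<2](R))) → 1
  π[g](σ[g<3](γ[g; MIN(f)→c](σ[g<2](R)))) → 1

== RESULT ==
g
1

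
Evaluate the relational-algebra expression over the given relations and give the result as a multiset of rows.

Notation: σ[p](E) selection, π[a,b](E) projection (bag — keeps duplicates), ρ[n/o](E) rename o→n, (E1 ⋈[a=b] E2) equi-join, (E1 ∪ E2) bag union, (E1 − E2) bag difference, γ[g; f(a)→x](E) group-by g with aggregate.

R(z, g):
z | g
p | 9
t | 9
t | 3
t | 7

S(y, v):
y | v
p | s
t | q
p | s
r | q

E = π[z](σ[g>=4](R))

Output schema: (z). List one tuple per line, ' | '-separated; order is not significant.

Row counts bottom-up:
  R → 4
  σ[g>=4](R) → 3
  π[z](σ[g>=4](R)) → 3

== RESULT ==
z
p
t
t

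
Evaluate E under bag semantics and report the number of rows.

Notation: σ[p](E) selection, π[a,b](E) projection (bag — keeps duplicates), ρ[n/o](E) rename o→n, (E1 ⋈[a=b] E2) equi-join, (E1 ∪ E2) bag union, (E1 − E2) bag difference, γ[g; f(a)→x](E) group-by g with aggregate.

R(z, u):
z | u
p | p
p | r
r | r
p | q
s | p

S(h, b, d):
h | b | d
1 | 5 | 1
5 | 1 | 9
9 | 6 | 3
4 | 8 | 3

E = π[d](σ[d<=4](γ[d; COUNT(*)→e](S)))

Subexpression sizes:
  S → 4
  γ[d; COUNT(*)→e](S) → 3
  σ[d<=4](γ[d; COUNT(*)→e](S)) → 2
  π[d](σ[d<=4](γ[d; COUNT(*)→e](S))) → 2

|E| = 2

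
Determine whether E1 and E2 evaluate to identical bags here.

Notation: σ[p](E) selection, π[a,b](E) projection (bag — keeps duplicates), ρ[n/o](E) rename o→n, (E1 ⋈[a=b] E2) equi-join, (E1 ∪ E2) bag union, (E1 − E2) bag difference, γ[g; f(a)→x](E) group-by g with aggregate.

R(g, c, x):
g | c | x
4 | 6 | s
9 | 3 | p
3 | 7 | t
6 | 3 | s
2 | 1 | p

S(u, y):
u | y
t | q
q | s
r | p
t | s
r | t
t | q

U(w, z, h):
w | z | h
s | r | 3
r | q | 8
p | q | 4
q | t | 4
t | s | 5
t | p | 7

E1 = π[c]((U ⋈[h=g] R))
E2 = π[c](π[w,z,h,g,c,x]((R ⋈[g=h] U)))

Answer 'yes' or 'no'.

E1 row counts bottom-up:
  U → 6
  R → 5
  (U ⋈[h=g] R) → 3
  π[c]((U ⋈[h=g] R)) → 3
E2 row counts bottom-up:
  R → 5
  U → 6
  (R ⋈[g=h] U) → 3
  π[w,z,h,g,c,x]((R ⋈[g=h] U)) → 3
  π[c](π[w,z,h,g,c,x]((R ⋈[g=h] U))) → 3

E1 and E2 produce the same multiset:
c
6
6
7

yes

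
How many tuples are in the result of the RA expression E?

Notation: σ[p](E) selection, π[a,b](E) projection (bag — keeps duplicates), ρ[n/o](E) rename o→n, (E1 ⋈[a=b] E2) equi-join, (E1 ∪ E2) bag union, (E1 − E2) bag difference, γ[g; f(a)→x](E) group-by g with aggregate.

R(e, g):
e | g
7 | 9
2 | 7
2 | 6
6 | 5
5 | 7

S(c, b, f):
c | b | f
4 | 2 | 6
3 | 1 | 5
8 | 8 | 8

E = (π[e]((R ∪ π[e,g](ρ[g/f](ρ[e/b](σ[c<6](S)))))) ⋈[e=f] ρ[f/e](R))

Subexpression sizes:
  R → 5
  S → 3
  σ[c<6](S) → 2
  ρ[e/b](σ[c<6](S)) → 2
  ρ[g/f](ρ[e/b](σ[c<6](S))) → 2
  π[e,g](ρ[g/f](ρ[e/b](σ[c<6](S)))) → 2
  (R ∪ π[e,g](ρ[g/f](ρ[e/b](σ[c<6](S))))) → 7
  π[e]((R ∪ π[e,g](ρ[g/f](ρ[e/b](σ[c<6](S)))))) → 7
  R → 5
  ρ[f/e](R) → 5
  (π[e]((R ∪ π[e,g](ρ[g/f](ρ[e/b](σ[c<6](S)))))) ⋈[e=f] ρ[f/e](R)) → 9

|E| = 9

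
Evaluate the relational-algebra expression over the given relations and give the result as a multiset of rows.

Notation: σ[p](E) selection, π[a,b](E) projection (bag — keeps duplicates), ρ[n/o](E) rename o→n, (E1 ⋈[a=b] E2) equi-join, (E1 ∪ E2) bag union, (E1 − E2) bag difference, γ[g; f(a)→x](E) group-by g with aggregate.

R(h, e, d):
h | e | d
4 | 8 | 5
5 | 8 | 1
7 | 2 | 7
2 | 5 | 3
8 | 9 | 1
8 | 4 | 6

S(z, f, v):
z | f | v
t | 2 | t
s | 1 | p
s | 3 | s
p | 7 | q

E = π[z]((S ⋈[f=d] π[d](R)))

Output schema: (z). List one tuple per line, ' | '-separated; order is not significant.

Stepwise |·|:
  S → 4
  R → 6
  π[d](R) → 6
  (S ⋈[f=d] π[d](R)) → 4
  π[z]((S ⋈[f=d] π[d](R))) → 4

== RESULT ==
z
p
s
s
s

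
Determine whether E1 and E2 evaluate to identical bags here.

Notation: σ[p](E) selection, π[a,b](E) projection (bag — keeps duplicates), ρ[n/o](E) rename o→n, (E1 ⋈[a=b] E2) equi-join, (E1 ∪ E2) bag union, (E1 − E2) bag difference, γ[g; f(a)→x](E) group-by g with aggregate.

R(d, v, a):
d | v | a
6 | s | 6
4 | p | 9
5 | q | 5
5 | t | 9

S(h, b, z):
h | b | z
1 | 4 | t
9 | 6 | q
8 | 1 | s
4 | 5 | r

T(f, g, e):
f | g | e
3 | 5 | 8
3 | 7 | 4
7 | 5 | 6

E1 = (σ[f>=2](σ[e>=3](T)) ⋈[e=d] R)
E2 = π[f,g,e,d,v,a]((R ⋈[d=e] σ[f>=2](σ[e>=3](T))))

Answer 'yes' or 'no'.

E1 subexpression sizes:
  T → 3
  σ[e>=3](T) → 3
  σ[f>=2](σ[e>=3](T)) → 3
  R → 4
  (σ[f>=2](σ[e>=3](T)) ⋈[e=d] R) → 2
E2 subexpression sizes:
  R → 4
  T → 3
  σ[e>=3](T) → 3
  σ[f>=2](σ[e>=3](T)) → 3
  (R ⋈[d=e] σ[f>=2](σ[e>=3](T))) → 2
  π[f,g,e,d,v,a]((R ⋈[d=e] σ[f>=2](σ[e>=3](T)))) → 2

E1 and E2 produce the same multiset:
f | g | e | d | v | a
3 | 7 | 4 | 4 | p | 9
7 | 5 | 6 | 6 | s | 6

yes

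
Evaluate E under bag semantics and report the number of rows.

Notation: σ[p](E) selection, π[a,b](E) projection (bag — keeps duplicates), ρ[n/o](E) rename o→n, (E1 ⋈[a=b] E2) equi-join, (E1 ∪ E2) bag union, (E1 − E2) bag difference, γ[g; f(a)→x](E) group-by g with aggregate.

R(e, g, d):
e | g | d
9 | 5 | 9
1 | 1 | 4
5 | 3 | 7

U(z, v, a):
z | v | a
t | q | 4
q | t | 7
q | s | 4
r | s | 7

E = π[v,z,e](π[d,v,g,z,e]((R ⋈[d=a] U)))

Stepwise |·|:
  R → 3
  U → 4
  (R ⋈[d=a] U) → 4
  π[d,v,g,z,e]((R ⋈[d=a] U)) → 4
  π[v,z,e](π[d,v,g,z,e]((R ⋈[d=a] U))) → 4

|E| = 4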